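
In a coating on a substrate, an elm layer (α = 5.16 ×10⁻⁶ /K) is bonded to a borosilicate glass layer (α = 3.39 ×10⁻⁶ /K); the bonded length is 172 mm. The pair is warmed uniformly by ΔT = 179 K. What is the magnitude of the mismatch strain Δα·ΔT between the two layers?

3.17×10⁻⁴

Δα = |5.16 − 3.39|×10⁻⁶/K = 1.77×10⁻⁶/K.
Mismatch strain = Δα·ΔT = 1.77×10⁻⁶ × 179.0 = 3.17×10⁻⁴.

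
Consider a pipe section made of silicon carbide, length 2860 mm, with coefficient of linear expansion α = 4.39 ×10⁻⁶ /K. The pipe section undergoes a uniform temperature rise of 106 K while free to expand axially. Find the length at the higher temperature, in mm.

2861.3 mm

ΔL = α·L₀·ΔT = 4.39×10⁻⁶ × 2860 mm × 106.0 K = 1.33 mm.
L = L₀ + ΔL = 2860 + 1.33 = 2861.3 mm.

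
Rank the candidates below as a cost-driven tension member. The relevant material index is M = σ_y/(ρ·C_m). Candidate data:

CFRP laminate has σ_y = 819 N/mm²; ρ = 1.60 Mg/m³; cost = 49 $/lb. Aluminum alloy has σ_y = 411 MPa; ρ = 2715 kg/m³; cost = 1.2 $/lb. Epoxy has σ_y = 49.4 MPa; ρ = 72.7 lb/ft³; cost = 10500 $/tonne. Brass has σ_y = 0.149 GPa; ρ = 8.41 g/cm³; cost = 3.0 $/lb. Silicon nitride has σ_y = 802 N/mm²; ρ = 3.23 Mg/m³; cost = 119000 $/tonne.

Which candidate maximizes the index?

Normalizing units and computing the index:
  CFRP laminate: σ_y = 819.0 MPa, ρ = 1600 kg/m³, cost = 108.0 $/kg
  aluminum alloy: σ_y = 411.0 MPa, ρ = 2715 kg/m³, cost = 2.646 $/kg
  epoxy: σ_y = 49.40 MPa, ρ = 1165 kg/m³, cost = 10.50 $/kg
  brass: σ_y = 149.0 MPa, ρ = 8410 kg/m³, cost = 6.614 $/kg
  silicon nitride: σ_y = 802.0 MPa, ρ = 3230 kg/m³, cost = 119.0 $/kg
  aluminum alloy: M = 57.2 kN·m per $
  CFRP laminate: M = 4.74 kN·m per $
  epoxy: M = 4.04 kN·m per $
  brass: M = 2.68 kN·m per $
  silicon nitride: M = 2.09 kN·m per $
Aluminum alloy ranks first.

aluminum alloy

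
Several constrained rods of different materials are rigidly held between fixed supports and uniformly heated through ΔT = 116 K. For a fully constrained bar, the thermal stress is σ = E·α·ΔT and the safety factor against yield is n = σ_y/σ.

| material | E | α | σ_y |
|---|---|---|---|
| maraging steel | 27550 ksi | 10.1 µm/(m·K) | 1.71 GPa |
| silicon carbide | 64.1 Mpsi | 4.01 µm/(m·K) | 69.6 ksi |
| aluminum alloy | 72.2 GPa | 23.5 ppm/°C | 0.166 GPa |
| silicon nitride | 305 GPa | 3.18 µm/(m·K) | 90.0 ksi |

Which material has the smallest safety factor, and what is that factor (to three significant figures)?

In consistent units (E in GPa, α in ×10⁻⁶/K, σ_y in MPa):
  maraging steel: E = 190.0, α = 10.1, σ_y = 1710 → σ = 223 MPa, n = 7.68
  silicon carbide: E = 442.0, α = 4.01, σ_y = 479.9 → σ = 206 MPa, n = 2.33
  aluminum alloy: E = 72.20, α = 23.5, σ_y = 166.0 → σ = 197 MPa, n = 0.843
  silicon nitride: E = 305.0, α = 3.18, σ_y = 620.5 → σ = 113 MPa, n = 5.52
Aluminum alloy has the lowest safety factor, n = 0.843.

aluminum alloy, n = 0.843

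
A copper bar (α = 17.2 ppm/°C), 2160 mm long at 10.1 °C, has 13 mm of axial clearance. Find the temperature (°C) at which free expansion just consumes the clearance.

360 °C

α·L₀·ΔT = 13.0 mm ⇒ ΔT = 13.0 / (17.2×10⁻⁶ × 2160.0) = 349.9 K.
T = 10.1 + 349.9 = 360.0 °C.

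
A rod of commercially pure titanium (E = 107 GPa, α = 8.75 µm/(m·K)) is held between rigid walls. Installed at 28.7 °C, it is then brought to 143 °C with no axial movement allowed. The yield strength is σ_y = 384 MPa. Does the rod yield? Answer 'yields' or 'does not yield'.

does not yield

ΔT = 114.3 K. Constrained thermal stress σ = E·α·ΔT = 107.0×10³ MPa × 8.75×10⁻⁶ × 114.3 = 107 MPa (compressive).
Compare to σ_y = 384 MPa: σ < σ_y, so it does not yield.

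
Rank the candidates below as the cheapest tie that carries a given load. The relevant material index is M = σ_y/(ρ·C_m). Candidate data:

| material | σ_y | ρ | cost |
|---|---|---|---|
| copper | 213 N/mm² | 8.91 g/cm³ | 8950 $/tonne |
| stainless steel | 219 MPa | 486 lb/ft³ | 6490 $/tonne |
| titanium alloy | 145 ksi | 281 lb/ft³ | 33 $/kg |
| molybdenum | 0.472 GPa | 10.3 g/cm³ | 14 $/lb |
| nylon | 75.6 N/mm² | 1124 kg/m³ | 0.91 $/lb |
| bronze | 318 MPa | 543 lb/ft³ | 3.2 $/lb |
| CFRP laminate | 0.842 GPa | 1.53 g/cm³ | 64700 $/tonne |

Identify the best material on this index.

After converting to SI:
  copper: σ_y = 213.0 MPa, ρ = 8910 kg/m³, cost = 8.950 $/kg
  stainless steel: σ_y = 219.0 MPa, ρ = 7785 kg/m³, cost = 6.490 $/kg
  titanium alloy: σ_y = 999.7 MPa, ρ = 4501 kg/m³, cost = 33.00 $/kg
  molybdenum: σ_y = 472.0 MPa, ρ = 10300 kg/m³, cost = 30.86 $/kg
  nylon: σ_y = 75.60 MPa, ρ = 1124 kg/m³, cost = 2.006 $/kg
  bronze: σ_y = 318.0 MPa, ρ = 8698 kg/m³, cost = 7.055 $/kg
  CFRP laminate: σ_y = 842.0 MPa, ρ = 1530 kg/m³, cost = 64.70 $/kg
  nylon: M = 33.5 kN·m per $
  CFRP laminate: M = 8.51 kN·m per $
  titanium alloy: M = 6.73 kN·m per $
  bronze: M = 5.18 kN·m per $
  stainless steel: M = 4.33 kN·m per $
  copper: M = 2.67 kN·m per $
  molybdenum: M = 1.48 kN·m per $
Nylon ranks first.

nylon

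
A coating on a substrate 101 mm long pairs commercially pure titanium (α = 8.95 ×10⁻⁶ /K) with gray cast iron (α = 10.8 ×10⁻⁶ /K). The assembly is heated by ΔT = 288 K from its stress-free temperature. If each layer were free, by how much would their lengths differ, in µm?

Δα = |8.95 − 10.8|×10⁻⁶/K = 1.85×10⁻⁶/K.
ΔL_mismatch = Δα·L·ΔT = 1.85×10⁻⁶ × 101.0 mm × 288.0 K = 53.8 µm.

53.8 µm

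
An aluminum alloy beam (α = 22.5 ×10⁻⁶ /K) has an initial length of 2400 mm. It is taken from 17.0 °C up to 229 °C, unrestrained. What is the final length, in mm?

2411.4 mm

ΔT = 229 − 17.0 = 212.0 K.
ΔL = α·L₀·ΔT = 22.5×10⁻⁶ × 2400 mm × 212.0 K = 11.4 mm.
L = L₀ + ΔL = 2400 + 11.4 = 2411.4 mm.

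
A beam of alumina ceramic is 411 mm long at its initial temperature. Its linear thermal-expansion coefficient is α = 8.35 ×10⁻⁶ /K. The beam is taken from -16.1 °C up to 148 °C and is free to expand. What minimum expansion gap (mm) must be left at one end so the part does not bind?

0.563 mm

ΔT = 148 − (-16.1) = 164.1 K.
ΔL = α·L₀·ΔT = 8.35×10⁻⁶ × 411 mm × 164.1 K = 0.563 mm.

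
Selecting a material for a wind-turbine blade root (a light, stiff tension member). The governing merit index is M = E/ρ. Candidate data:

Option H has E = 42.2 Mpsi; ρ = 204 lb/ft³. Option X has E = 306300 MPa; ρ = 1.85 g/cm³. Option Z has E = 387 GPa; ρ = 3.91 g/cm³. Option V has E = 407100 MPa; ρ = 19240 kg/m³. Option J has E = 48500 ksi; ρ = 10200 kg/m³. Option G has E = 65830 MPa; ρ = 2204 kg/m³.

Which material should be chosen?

Putting every candidate on a common basis:
  option H: E = 291.0 GPa, ρ = 3268 kg/m³
  option X: E = 306.3 GPa, ρ = 1850 kg/m³
  option Z: E = 387.0 GPa, ρ = 3910 kg/m³
  option V: E = 407.1 GPa, ρ = 19240 kg/m³
  option J: E = 334.4 GPa, ρ = 10200 kg/m³
  option G: E = 65.83 GPa, ρ = 2204 kg/m³
  option X: M = 166 MN·m/kg
  option Z: M = 99.0 MN·m/kg
  option H: M = 89.0 MN·m/kg
  option J: M = 32.8 MN·m/kg
  option G: M = 29.9 MN·m/kg
  option V: M = 21.2 MN·m/kg
Highest index: option X.

option X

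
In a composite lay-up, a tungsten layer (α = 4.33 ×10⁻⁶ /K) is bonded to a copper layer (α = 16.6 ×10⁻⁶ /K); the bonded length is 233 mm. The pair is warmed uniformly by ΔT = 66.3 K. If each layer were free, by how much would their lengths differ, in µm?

190 µm

Δα = |4.33 − 16.6|×10⁻⁶/K = 12.3×10⁻⁶/K.
ΔL_mismatch = Δα·L·ΔT = 12.3×10⁻⁶ × 233.0 mm × 66.3 K = 190 µm.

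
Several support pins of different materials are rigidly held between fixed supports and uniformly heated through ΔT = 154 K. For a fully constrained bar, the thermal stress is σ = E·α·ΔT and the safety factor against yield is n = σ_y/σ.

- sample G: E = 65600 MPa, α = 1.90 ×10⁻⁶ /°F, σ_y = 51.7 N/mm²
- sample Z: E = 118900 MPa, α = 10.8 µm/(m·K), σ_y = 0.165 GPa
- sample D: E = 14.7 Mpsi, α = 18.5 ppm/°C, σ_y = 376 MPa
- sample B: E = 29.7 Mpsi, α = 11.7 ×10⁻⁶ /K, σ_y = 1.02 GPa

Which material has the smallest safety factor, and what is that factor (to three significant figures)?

Converting E to GPa, α to ×10⁻⁶/K, σ_y to MPa, then σ and n for each:
  sample G: E = 65.60, α = 3.42, σ_y = 51.70 → σ = 34.6 MPa, n = 1.50
  sample Z: E = 118.9, α = 10.8, σ_y = 165.0 → σ = 198 MPa, n = 0.834
  sample D: E = 101.4, α = 18.5, σ_y = 376.0 → σ = 289 MPa, n = 1.30
  sample B: E = 204.8, α = 11.7, σ_y = 1020 → σ = 369 MPa, n = 2.76
Smallest n: sample Z with n = 0.834.

sample Z, n = 0.834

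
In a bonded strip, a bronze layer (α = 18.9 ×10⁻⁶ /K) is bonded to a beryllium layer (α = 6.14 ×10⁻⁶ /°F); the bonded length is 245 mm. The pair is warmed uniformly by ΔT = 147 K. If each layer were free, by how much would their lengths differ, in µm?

beryllium: α = 6.14×10⁻⁶/°F × 9/5 = 11.1×10⁻⁶/K.
Δα = |18.9 − 11.1|×10⁻⁶/K = 7.85×10⁻⁶/K.
ΔL_mismatch = Δα·L·ΔT = 7.85×10⁻⁶ × 245.0 mm × 147.0 K = 283 µm.

283 µm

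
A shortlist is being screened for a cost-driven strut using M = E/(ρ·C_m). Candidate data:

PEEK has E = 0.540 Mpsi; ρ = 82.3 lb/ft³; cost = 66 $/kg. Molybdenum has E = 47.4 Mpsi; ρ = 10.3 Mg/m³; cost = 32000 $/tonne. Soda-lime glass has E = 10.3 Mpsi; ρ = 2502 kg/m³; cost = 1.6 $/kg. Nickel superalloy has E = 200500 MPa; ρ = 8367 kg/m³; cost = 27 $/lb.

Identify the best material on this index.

soda-lime glass

After converting to SI:
  PEEK: E = 3.723 GPa, ρ = 1318 kg/m³, cost = 66.00 $/kg
  molybdenum: E = 326.8 GPa, ρ = 10300 kg/m³, cost = 32.00 $/kg
  soda-lime glass: E = 71.02 GPa, ρ = 2502 kg/m³, cost = 1.600 $/kg
  nickel superalloy: E = 200.5 GPa, ρ = 8367 kg/m³, cost = 59.52 $/kg
  soda-lime glass: M = 17.7 MN·m per $
  molybdenum: M = 0.992 MN·m per $
  nickel superalloy: M = 0.403 MN·m per $
  PEEK: M = 0.0428 MN·m per $
The maximum is for soda-lime glass.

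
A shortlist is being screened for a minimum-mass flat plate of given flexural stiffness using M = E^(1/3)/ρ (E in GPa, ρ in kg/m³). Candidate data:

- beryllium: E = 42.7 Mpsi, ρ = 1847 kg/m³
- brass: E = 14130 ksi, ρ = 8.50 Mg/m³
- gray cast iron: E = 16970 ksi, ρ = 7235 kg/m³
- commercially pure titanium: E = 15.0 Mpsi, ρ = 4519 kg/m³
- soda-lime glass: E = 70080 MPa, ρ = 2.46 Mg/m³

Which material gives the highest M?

Convert each candidate to consistent units, then evaluate M:
  beryllium: E = 294.4 GPa, ρ = 1847 kg/m³
  brass: E = 97.42 GPa, ρ = 8500 kg/m³
  gray cast iron: E = 117.0 GPa, ρ = 7235 kg/m³
  commercially pure titanium: E = 103.4 GPa, ρ = 4519 kg/m³
  soda-lime glass: E = 70.08 GPa, ρ = 2460 kg/m³
  beryllium: M = 3.60×10⁻³
  soda-lime glass: M = 1.68×10⁻³
  commercially pure titanium: M = 1.04×10⁻³
  gray cast iron: M = 0.676×10⁻³
  brass: M = 0.541×10⁻³
Beryllium ranks first.

beryllium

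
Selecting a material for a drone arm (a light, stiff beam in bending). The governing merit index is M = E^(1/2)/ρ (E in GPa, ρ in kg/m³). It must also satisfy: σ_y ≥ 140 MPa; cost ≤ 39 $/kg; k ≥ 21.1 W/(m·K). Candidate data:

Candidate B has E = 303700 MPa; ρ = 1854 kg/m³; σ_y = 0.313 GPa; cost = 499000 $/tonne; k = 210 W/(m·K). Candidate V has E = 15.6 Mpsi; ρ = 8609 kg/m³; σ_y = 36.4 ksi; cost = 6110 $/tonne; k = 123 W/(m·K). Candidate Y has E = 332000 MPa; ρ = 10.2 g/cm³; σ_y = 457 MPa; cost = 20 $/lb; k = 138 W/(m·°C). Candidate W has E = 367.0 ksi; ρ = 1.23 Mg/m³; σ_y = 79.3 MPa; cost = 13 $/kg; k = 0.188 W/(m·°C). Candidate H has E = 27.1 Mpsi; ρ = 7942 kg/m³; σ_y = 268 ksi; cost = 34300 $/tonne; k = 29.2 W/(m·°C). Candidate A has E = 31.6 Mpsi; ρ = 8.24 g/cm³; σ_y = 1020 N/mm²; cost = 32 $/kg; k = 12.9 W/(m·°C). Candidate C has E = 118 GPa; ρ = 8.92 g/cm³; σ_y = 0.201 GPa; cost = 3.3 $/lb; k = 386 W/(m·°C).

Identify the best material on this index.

Screen on constraints: σ_y ≥ 140 MPa; cost ≤ 39 $/kg; k ≥ 21.1 W/(m·K). Survivors: candidate V, candidate H, candidate C.
Putting every candidate on a common basis:
  candidate V: E = 107.6 GPa, ρ = 8609 kg/m³
  candidate H: E = 186.8 GPa, ρ = 7942 kg/m³
  candidate C: E = 118.0 GPa, ρ = 8920 kg/m³
  candidate H: M = 1.72×10⁻³
  candidate C: M = 1.22×10⁻³
  candidate V: M = 1.20×10⁻³
Candidate H ranks first.

candidate H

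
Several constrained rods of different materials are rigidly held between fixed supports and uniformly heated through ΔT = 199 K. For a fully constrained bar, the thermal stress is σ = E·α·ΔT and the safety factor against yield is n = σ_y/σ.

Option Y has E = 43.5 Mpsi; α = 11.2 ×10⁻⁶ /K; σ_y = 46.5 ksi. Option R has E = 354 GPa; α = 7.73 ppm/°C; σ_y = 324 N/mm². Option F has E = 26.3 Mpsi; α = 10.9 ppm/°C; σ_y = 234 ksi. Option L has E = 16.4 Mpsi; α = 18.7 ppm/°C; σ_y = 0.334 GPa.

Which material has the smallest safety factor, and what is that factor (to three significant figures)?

option Y, n = 0.480

In consistent units (E in GPa, α in ×10⁻⁶/K, σ_y in MPa):
  option Y: E = 299.9, α = 11.2, σ_y = 320.6 → σ = 668 MPa, n = 0.480
  option R: E = 354.0, α = 7.73, σ_y = 324.0 → σ = 545 MPa, n = 0.595
  option F: E = 181.3, α = 10.9, σ_y = 1613 → σ = 393 MPa, n = 4.10
  option L: E = 113.1, α = 18.7, σ_y = 334.0 → σ = 421 MPa, n = 0.794
The minimum is option Y at n = 0.480.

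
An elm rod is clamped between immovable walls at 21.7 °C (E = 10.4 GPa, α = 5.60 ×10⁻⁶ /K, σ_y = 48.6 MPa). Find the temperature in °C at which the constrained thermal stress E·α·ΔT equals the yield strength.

856 °C

E·α·ΔT = 48.60 MPa ⇒ ΔT = 48.60 / (10.40×10³ × 5.60×10⁻⁶) = 834.5 K.
T = 21.7 + 834.5 = 856.2 °C.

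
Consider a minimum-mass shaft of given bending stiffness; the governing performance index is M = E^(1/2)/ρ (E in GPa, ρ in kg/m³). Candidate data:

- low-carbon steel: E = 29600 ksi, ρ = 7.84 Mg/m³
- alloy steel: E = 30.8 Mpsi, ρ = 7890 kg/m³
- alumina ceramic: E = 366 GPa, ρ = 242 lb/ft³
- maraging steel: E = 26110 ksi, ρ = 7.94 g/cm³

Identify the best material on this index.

Convert each candidate to consistent units, then evaluate M:
  low-carbon steel: E = 204.1 GPa, ρ = 7840 kg/m³
  alloy steel: E = 212.4 GPa, ρ = 7890 kg/m³
  alumina ceramic: E = 366.0 GPa, ρ = 3876 kg/m³
  maraging steel: E = 180.0 GPa, ρ = 7940 kg/m³
  alumina ceramic: M = 4.94×10⁻³
  alloy steel: M = 1.85×10⁻³
  low-carbon steel: M = 1.82×10⁻³
  maraging steel: M = 1.69×10⁻³
Alumina ceramic ranks first.

alumina ceramic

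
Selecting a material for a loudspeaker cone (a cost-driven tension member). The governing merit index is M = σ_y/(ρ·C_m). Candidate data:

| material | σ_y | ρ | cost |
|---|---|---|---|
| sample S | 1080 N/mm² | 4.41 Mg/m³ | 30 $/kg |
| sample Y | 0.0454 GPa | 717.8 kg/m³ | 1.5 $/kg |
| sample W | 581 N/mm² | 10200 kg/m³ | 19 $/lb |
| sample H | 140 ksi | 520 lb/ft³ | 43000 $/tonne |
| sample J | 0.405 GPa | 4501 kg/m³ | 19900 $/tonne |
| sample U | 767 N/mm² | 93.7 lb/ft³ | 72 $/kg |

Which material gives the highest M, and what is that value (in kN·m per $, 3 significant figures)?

sample Y, M = 42.2 kN·m per $

After converting to SI:
  sample S: σ_y = 1080 MPa, ρ = 4410 kg/m³, cost = 30.00 $/kg
  sample Y: σ_y = 45.40 MPa, ρ = 717.8 kg/m³, cost = 1.500 $/kg
  sample W: σ_y = 581.0 MPa, ρ = 10200 kg/m³, cost = 41.89 $/kg
  sample H: σ_y = 965.3 MPa, ρ = 8330 kg/m³, cost = 43.00 $/kg
  sample J: σ_y = 405.0 MPa, ρ = 4501 kg/m³, cost = 19.90 $/kg
  sample U: σ_y = 767.0 MPa, ρ = 1501 kg/m³, cost = 72.00 $/kg
  sample Y: M = 42.2 kN·m per $
  sample S: M = 8.16 kN·m per $
  sample U: M = 7.10 kN·m per $
  sample J: M = 4.52 kN·m per $
  sample H: M = 2.69 kN·m per $
  sample W: M = 1.36 kN·m per $
Highest index: sample Y.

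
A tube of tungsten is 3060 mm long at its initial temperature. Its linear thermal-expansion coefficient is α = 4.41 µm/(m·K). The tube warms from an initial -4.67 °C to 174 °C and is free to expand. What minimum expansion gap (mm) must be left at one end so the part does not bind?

2.41 mm

ΔT = 174 − (-4.67) = 178.7 K.
ΔL = α·L₀·ΔT = 4.41×10⁻⁶ × 3060 mm × 178.7 K = 2.41 mm.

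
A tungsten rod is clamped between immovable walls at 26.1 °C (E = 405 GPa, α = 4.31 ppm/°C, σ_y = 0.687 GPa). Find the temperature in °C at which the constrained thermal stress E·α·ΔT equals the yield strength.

σ_y = 0.687 GPa = 687.0 MPa.
E·α·ΔT = 687.0 MPa ⇒ ΔT = 687.0 / (405.0×10³ × 4.31×10⁻⁶) = 393.6 K.
T = 26.1 + 393.6 = 419.7 °C.

420 °C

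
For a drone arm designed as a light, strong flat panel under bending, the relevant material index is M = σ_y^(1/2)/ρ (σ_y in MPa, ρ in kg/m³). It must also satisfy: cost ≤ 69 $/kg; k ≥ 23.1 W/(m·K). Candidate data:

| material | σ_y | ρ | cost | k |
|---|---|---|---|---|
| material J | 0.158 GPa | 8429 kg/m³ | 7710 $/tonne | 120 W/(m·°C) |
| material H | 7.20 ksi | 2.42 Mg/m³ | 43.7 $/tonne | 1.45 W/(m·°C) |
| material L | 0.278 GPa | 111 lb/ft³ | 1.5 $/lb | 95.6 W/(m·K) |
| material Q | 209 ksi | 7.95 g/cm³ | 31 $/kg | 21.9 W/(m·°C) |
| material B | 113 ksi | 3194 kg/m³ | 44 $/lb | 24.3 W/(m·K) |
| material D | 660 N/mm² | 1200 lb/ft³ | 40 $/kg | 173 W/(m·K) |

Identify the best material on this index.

Screen on constraints: cost ≤ 69 $/kg; k ≥ 23.1 W/(m·K). Survivors: material J, material L, material D.
In SI units:
  material J: σ_y = 158.0 MPa, ρ = 8429 kg/m³
  material L: σ_y = 278.0 MPa, ρ = 1778 kg/m³
  material D: σ_y = 660.0 MPa, ρ = 19220 kg/m³
  material L: M = 9.38×10⁻³
  material J: M = 1.49×10⁻³
  material D: M = 1.34×10⁻³
Highest index: material L.

material L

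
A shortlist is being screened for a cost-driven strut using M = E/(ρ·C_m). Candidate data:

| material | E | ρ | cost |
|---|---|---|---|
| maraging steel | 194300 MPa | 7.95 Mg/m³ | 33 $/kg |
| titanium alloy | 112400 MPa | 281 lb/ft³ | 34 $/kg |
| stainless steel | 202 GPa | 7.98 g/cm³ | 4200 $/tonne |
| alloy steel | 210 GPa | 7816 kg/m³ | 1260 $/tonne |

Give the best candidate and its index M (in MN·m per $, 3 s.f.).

Normalizing units and computing the index:
  maraging steel: E = 194.3 GPa, ρ = 7950 kg/m³, cost = 33.00 $/kg
  titanium alloy: E = 112.4 GPa, ρ = 4501 kg/m³, cost = 34.00 $/kg
  stainless steel: E = 202.0 GPa, ρ = 7980 kg/m³, cost = 4.200 $/kg
  alloy steel: E = 210.0 GPa, ρ = 7816 kg/m³, cost = 1.260 $/kg
  alloy steel: M = 21.3 MN·m per $
  stainless steel: M = 6.03 MN·m per $
  maraging steel: M = 0.741 MN·m per $
  titanium alloy: M = 0.734 MN·m per $
The maximum is for alloy steel.

alloy steel, M = 21.3 MN·m per $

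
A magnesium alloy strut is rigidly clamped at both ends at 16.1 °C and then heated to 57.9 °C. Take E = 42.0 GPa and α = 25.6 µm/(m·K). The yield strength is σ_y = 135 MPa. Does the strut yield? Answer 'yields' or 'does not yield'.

ΔT = 41.80 K. Constrained thermal stress σ = E·α·ΔT = 42.00×10³ MPa × 25.6×10⁻⁶ × 41.80 = 44.9 MPa (compressive).
Compare to σ_y = 135 MPa: σ < σ_y, so it does not yield.

does not yield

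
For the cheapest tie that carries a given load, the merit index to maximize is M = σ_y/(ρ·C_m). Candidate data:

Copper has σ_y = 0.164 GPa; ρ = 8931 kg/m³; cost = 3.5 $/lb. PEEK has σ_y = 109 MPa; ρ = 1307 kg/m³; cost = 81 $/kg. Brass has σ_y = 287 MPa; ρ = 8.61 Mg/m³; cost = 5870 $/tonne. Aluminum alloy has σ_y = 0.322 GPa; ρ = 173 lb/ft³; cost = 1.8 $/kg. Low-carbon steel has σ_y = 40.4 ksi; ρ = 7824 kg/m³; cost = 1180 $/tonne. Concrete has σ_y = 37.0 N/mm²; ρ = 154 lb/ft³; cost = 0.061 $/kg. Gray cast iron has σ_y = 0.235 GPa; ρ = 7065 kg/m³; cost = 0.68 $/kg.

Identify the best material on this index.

In SI units:
  copper: σ_y = 164.0 MPa, ρ = 8931 kg/m³, cost = 7.716 $/kg
  PEEK: σ_y = 109.0 MPa, ρ = 1307 kg/m³, cost = 81.00 $/kg
  brass: σ_y = 287.0 MPa, ρ = 8610 kg/m³, cost = 5.870 $/kg
  aluminum alloy: σ_y = 322.0 MPa, ρ = 2771 kg/m³, cost = 1.800 $/kg
  low-carbon steel: σ_y = 278.5 MPa, ρ = 7824 kg/m³, cost = 1.180 $/kg
  concrete: σ_y = 37.00 MPa, ρ = 2467 kg/m³, cost = 0.06100 $/kg
  gray cast iron: σ_y = 235.0 MPa, ρ = 7065 kg/m³, cost = 0.6800 $/kg
  concrete: M = 246 kN·m per $
  aluminum alloy: M = 64.6 kN·m per $
  gray cast iron: M = 48.9 kN·m per $
  low-carbon steel: M = 30.2 kN·m per $
  brass: M = 5.68 kN·m per $
  copper: M = 2.38 kN·m per $
  PEEK: M = 1.03 kN·m per $
Concrete ranks first.

concrete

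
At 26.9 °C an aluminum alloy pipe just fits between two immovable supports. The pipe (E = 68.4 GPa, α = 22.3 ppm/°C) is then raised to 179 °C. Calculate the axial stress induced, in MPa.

232 MPa

ΔT = 152.1 K. Constrained thermal stress σ = E·α·ΔT = 68.40×10³ MPa × 22.3×10⁻⁶ × 152.1 = 232 MPa (compressive).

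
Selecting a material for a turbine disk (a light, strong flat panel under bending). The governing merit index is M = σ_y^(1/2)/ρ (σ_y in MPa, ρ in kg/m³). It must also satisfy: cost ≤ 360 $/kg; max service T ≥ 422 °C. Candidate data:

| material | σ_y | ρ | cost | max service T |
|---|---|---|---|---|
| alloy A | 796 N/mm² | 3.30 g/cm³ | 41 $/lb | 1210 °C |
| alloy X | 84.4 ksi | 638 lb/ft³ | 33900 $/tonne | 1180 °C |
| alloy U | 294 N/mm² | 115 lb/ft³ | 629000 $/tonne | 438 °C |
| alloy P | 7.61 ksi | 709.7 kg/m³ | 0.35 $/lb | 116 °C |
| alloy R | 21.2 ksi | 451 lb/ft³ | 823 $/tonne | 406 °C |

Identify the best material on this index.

alloy A

Screen on constraints: cost ≤ 360 $/kg; max service T ≥ 422 °C. Survivors: alloy A, alloy X.
Convert each candidate to consistent units, then evaluate M:
  alloy A: σ_y = 796.0 MPa, ρ = 3300 kg/m³
  alloy X: σ_y = 581.9 MPa, ρ = 10220 kg/m³
  alloy A: M = 8.55×10⁻³
  alloy X: M = 2.36×10⁻³
Highest index: alloy A.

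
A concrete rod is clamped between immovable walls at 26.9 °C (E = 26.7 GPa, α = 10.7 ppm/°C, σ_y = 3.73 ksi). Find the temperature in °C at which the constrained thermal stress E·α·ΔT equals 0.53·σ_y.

74.6 °C

σ_y = 3.73 ksi = 25.72 MPa.
E·α·ΔT = 13.63 MPa ⇒ ΔT = 13.63 / (26.70×10³ × 10.7×10⁻⁶) = 47.71 K.
T = 26.9 + 47.71 = 74.61 °C.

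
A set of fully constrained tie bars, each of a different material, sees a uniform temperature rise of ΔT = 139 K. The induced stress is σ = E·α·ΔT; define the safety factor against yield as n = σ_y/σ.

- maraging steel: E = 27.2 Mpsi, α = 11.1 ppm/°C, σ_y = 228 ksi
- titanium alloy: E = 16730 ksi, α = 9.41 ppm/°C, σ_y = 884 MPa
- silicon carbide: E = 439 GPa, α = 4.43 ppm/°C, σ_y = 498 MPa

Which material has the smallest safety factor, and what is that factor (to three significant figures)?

silicon carbide, n = 1.84

With everything in SI (GPa, ×10⁻⁶/K, MPa):
  maraging steel: E = 187.5, α = 11.1, σ_y = 1572 → σ = 289 MPa, n = 5.43
  titanium alloy: E = 115.3, α = 9.41, σ_y = 884.0 → σ = 151 MPa, n = 5.86
  silicon carbide: E = 439.0, α = 4.43, σ_y = 498.0 → σ = 270 MPa, n = 1.84
The minimum is silicon carbide at n = 1.84.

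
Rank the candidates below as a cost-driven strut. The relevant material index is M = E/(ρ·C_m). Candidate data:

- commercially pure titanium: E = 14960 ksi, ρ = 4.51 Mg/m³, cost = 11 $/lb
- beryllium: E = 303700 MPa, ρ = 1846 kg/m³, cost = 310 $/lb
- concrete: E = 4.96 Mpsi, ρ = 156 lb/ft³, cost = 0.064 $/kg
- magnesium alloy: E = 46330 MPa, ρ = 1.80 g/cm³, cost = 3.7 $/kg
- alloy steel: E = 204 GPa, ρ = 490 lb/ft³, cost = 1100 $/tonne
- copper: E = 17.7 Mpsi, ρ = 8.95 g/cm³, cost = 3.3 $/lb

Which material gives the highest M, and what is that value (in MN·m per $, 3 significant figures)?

concrete, M = 214 MN·m per $

Normalizing units and computing the index:
  commercially pure titanium: E = 103.1 GPa, ρ = 4510 kg/m³, cost = 24.25 $/kg
  beryllium: E = 303.7 GPa, ρ = 1846 kg/m³, cost = 683.4 $/kg
  concrete: E = 34.20 GPa, ρ = 2499 kg/m³, cost = 0.06400 $/kg
  magnesium alloy: E = 46.33 GPa, ρ = 1800 kg/m³, cost = 3.700 $/kg
  alloy steel: E = 204.0 GPa, ρ = 7849 kg/m³, cost = 1.100 $/kg
  copper: E = 122.0 GPa, ρ = 8950 kg/m³, cost = 7.275 $/kg
  concrete: M = 214 MN·m per $
  alloy steel: M = 23.6 MN·m per $
  magnesium alloy: M = 6.96 MN·m per $
  copper: M = 1.87 MN·m per $
  commercially pure titanium: M = 0.943 MN·m per $
  beryllium: M = 0.241 MN·m per $
Concrete has the largest M.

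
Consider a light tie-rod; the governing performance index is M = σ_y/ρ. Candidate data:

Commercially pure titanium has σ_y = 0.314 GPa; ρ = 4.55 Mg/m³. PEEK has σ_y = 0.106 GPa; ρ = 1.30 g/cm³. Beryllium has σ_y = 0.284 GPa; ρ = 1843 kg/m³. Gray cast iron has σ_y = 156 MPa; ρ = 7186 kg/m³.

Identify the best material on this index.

beryllium

Putting every candidate on a common basis:
  commercially pure titanium: σ_y = 314.0 MPa, ρ = 4550 kg/m³
  PEEK: σ_y = 106.0 MPa, ρ = 1300 kg/m³
  beryllium: σ_y = 284.0 MPa, ρ = 1843 kg/m³
  gray cast iron: σ_y = 156.0 MPa, ρ = 7186 kg/m³
  beryllium: M = 154 kN·m/kg
  PEEK: M = 81.5 kN·m/kg
  commercially pure titanium: M = 69.0 kN·m/kg
  gray cast iron: M = 21.7 kN·m/kg
Beryllium has the largest M.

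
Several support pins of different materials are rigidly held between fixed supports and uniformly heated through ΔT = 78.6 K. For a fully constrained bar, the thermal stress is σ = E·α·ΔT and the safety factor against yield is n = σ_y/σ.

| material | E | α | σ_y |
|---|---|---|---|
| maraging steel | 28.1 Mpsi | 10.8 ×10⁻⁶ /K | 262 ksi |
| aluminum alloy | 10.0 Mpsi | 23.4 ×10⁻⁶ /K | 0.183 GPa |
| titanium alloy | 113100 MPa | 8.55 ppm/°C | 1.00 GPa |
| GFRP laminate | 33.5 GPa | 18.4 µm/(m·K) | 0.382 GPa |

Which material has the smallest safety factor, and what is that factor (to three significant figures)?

Converting E to GPa, α to ×10⁻⁶/K, σ_y to MPa, then σ and n for each:
  maraging steel: E = 193.7, α = 10.8, σ_y = 1806 → σ = 164 MPa, n = 11.0
  aluminum alloy: E = 68.95, α = 23.4, σ_y = 183.0 → σ = 127 MPa, n = 1.44
  titanium alloy: E = 113.1, α = 8.55, σ_y = 1000 → σ = 76.0 MPa, n = 13.2
  GFRP laminate: E = 33.50, α = 18.4, σ_y = 382.0 → σ = 48.4 MPa, n = 7.88
The minimum is aluminum alloy at n = 1.44.

aluminum alloy, n = 1.44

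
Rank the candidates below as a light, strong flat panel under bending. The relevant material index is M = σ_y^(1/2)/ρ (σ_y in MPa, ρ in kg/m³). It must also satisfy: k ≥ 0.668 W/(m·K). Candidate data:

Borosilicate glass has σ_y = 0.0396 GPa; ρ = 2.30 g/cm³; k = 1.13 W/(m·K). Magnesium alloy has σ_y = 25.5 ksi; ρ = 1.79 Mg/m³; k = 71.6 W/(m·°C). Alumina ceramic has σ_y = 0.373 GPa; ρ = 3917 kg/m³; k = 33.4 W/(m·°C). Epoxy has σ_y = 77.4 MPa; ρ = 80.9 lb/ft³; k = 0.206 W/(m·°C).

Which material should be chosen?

magnesium alloy

Screen on constraints: k ≥ 0.668 W/(m·K). Survivors: borosilicate glass, magnesium alloy, alumina ceramic.
Putting every candidate on a common basis:
  borosilicate glass: σ_y = 39.60 MPa, ρ = 2300 kg/m³
  magnesium alloy: σ_y = 175.8 MPa, ρ = 1790 kg/m³
  alumina ceramic: σ_y = 373.0 MPa, ρ = 3917 kg/m³
  magnesium alloy: M = 7.41×10⁻³
  alumina ceramic: M = 4.93×10⁻³
  borosilicate glass: M = 2.74×10⁻³
Magnesium alloy has the largest M.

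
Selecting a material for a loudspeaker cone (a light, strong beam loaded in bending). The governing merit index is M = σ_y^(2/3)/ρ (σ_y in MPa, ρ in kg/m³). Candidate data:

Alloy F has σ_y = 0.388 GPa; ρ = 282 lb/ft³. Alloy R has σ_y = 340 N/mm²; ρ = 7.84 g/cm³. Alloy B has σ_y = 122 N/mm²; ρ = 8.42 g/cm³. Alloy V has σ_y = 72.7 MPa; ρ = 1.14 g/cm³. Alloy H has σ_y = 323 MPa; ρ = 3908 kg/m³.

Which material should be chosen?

Convert each candidate to consistent units, then evaluate M:
  alloy F: σ_y = 388.0 MPa, ρ = 4517 kg/m³
  alloy R: σ_y = 340.0 MPa, ρ = 7840 kg/m³
  alloy B: σ_y = 122.0 MPa, ρ = 8420 kg/m³
  alloy V: σ_y = 72.70 MPa, ρ = 1140 kg/m³
  alloy H: σ_y = 323.0 MPa, ρ = 3908 kg/m³
  alloy V: M = 15.3×10⁻³
  alloy H: M = 12.0×10⁻³
  alloy F: M = 11.8×10⁻³
  alloy R: M = 6.21×10⁻³
  alloy B: M = 2.92×10⁻³
The maximum is for alloy V.

alloy V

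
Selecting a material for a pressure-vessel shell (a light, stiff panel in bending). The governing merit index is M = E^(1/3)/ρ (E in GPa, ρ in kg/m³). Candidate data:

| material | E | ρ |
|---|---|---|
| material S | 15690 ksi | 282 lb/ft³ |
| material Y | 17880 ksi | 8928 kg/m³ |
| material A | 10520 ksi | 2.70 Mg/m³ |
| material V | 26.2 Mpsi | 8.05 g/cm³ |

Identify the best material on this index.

Putting every candidate on a common basis:
  material S: E = 108.2 GPa, ρ = 4517 kg/m³
  material Y: E = 123.3 GPa, ρ = 8928 kg/m³
  material A: E = 72.53 GPa, ρ = 2700 kg/m³
  material V: E = 180.6 GPa, ρ = 8050 kg/m³
  material A: M = 1.54×10⁻³
  material S: M = 1.05×10⁻³
  material V: M = 0.702×10⁻³
  material Y: M = 0.557×10⁻³
Material A ranks first.

material A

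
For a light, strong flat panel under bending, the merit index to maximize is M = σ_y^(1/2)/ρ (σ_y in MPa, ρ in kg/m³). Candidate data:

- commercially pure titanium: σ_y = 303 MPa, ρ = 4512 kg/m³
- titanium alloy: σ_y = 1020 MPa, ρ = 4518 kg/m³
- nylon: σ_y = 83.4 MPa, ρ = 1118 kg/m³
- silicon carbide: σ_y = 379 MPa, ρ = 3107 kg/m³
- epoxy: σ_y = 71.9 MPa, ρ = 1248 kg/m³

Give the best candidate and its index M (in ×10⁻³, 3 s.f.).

nylon, M = 8.17×10⁻³

Computing M directly (units already consistent):
  nylon: M = 8.17×10⁻³
  titanium alloy: M = 7.07×10⁻³
  epoxy: M = 6.79×10⁻³
  silicon carbide: M = 6.27×10⁻³
  commercially pure titanium: M = 3.86×10⁻³
The maximum is for nylon.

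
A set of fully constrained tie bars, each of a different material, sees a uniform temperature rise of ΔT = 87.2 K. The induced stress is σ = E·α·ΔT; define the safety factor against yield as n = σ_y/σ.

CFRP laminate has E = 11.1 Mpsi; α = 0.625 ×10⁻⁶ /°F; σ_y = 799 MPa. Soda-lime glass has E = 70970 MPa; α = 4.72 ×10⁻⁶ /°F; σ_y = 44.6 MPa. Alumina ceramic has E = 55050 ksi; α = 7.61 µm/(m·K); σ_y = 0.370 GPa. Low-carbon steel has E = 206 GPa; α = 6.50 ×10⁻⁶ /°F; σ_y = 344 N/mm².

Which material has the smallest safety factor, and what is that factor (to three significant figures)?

Converting E to GPa, α to ×10⁻⁶/K, σ_y to MPa, then σ and n for each:
  CFRP laminate: E = 76.53, α = 1.12, σ_y = 799.0 → σ = 7.51 MPa, n = 106
  soda-lime glass: E = 70.97, α = 8.50, σ_y = 44.60 → σ = 52.6 MPa, n = 0.848
  alumina ceramic: E = 379.6, α = 7.61, σ_y = 370.0 → σ = 252 MPa, n = 1.47
  low-carbon steel: E = 206.0, α = 11.7, σ_y = 344.0 → σ = 210 MPa, n = 1.64
Smallest n: soda-lime glass with n = 0.848.

soda-lime glass, n = 0.848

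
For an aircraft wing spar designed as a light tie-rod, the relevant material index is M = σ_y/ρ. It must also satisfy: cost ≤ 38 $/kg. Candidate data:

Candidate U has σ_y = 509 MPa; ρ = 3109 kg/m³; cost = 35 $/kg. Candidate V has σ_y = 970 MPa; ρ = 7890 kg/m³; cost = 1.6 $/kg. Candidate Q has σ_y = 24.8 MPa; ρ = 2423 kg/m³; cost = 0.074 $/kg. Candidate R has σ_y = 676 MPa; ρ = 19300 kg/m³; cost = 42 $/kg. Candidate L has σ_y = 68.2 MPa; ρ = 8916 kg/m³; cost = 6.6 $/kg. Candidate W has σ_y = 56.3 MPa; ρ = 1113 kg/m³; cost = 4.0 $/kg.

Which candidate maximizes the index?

Screen on constraints: cost ≤ 38 $/kg. Survivors: candidate U, candidate V, candidate Q, candidate L, candidate W.
Evaluate M for each candidate:
  candidate U: M = 164 kN·m/kg
  candidate V: M = 123 kN·m/kg
  candidate W: M = 50.6 kN·m/kg
  candidate Q: M = 10.2 kN·m/kg
  candidate L: M = 7.65 kN·m/kg
Highest index: candidate U.

candidate U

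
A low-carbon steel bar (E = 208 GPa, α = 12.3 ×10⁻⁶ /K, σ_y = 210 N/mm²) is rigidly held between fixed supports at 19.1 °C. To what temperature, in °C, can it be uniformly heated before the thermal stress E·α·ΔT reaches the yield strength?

σ_y = 210 N/mm² = 210.0 MPa.
E·α·ΔT = 210.0 MPa ⇒ ΔT = 210.0 / (208.0×10³ × 12.3×10⁻⁶) = 82.08 K.
T = 19.1 + 82.08 = 101.2 °C.

101 °C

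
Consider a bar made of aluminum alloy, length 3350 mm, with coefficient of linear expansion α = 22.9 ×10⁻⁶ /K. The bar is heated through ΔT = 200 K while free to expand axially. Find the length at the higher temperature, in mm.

3365.3 mm

ΔL = α·L₀·ΔT = 22.9×10⁻⁶ × 3350 mm × 200.0 K = 15.3 mm.
L = L₀ + ΔL = 3350 + 15.3 = 3365.3 mm.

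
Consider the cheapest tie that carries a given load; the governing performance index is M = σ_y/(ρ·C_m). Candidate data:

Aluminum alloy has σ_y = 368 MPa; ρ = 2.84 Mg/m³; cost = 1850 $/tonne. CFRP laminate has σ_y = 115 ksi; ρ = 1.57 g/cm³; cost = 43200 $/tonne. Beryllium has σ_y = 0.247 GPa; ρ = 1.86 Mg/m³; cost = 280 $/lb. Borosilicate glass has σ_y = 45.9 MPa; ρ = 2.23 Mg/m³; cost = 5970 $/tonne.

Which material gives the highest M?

aluminum alloy

In SI units:
  aluminum alloy: σ_y = 368.0 MPa, ρ = 2840 kg/m³, cost = 1.850 $/kg
  CFRP laminate: σ_y = 792.9 MPa, ρ = 1570 kg/m³, cost = 43.20 $/kg
  beryllium: σ_y = 247.0 MPa, ρ = 1860 kg/m³, cost = 617.3 $/kg
  borosilicate glass: σ_y = 45.90 MPa, ρ = 2230 kg/m³, cost = 5.970 $/kg
  aluminum alloy: M = 70.0 kN·m per $
  CFRP laminate: M = 11.7 kN·m per $
  borosilicate glass: M = 3.45 kN·m per $
  beryllium: M = 0.215 kN·m per $
Highest index: aluminum alloy.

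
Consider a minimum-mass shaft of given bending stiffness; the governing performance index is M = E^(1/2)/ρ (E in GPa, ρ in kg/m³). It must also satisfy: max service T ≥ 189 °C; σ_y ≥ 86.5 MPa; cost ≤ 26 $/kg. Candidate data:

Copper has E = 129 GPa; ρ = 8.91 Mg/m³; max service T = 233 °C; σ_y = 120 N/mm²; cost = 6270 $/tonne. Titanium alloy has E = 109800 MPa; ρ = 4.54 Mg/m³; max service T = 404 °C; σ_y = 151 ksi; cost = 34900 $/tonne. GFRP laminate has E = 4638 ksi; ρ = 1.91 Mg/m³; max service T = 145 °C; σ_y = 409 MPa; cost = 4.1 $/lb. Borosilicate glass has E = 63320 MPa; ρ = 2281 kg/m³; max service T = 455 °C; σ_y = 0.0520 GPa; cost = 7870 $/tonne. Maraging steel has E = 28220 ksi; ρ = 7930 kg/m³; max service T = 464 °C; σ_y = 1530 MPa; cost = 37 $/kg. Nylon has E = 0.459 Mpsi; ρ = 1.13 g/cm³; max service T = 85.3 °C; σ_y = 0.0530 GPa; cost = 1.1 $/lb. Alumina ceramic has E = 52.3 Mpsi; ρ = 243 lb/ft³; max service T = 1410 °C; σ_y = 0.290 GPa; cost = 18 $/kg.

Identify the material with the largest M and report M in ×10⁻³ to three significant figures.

Screen on constraints: max service T ≥ 189 °C; σ_y ≥ 86.5 MPa; cost ≤ 26 $/kg. Survivors: copper, alumina ceramic.
Convert each candidate to consistent units, then evaluate M:
  copper: E = 129.0 GPa, ρ = 8910 kg/m³
  alumina ceramic: E = 360.6 GPa, ρ = 3892 kg/m³
  alumina ceramic: M = 4.88×10⁻³
  copper: M = 1.27×10⁻³
Alumina ceramic ranks first.

alumina ceramic, M = 4.88×10⁻³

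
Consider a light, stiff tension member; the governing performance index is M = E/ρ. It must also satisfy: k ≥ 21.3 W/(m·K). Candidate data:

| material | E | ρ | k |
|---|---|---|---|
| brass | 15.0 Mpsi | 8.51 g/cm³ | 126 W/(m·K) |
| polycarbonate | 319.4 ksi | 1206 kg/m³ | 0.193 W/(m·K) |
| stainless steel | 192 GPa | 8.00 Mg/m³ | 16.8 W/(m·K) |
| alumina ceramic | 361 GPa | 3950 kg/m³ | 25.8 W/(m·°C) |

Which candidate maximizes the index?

Screen on constraints: k ≥ 21.3 W/(m·K). Survivors: brass, alumina ceramic.
After converting to SI:
  brass: E = 103.4 GPa, ρ = 8510 kg/m³
  alumina ceramic: E = 361.0 GPa, ρ = 3950 kg/m³
  alumina ceramic: M = 91.4 MN·m/kg
  brass: M = 12.2 MN·m/kg
The maximum is for alumina ceramic.

alumina ceramic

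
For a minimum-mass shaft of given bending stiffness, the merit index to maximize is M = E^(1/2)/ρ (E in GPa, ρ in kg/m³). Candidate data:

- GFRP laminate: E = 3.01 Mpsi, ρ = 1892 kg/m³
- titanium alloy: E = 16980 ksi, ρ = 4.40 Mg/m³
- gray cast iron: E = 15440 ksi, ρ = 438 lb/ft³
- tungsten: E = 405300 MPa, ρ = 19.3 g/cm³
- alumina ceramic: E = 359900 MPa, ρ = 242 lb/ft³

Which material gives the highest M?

Normalizing units and computing the index:
  GFRP laminate: E = 20.75 GPa, ρ = 1892 kg/m³
  titanium alloy: E = 117.1 GPa, ρ = 4400 kg/m³
  gray cast iron: E = 106.5 GPa, ρ = 7016 kg/m³
  tungsten: E = 405.3 GPa, ρ = 19300 kg/m³
  alumina ceramic: E = 359.9 GPa, ρ = 3876 kg/m³
  alumina ceramic: M = 4.89×10⁻³
  titanium alloy: M = 2.46×10⁻³
  GFRP laminate: M = 2.41×10⁻³
  gray cast iron: M = 1.47×10⁻³
  tungsten: M = 1.04×10⁻³
The maximum is for alumina ceramic.

alumina ceramic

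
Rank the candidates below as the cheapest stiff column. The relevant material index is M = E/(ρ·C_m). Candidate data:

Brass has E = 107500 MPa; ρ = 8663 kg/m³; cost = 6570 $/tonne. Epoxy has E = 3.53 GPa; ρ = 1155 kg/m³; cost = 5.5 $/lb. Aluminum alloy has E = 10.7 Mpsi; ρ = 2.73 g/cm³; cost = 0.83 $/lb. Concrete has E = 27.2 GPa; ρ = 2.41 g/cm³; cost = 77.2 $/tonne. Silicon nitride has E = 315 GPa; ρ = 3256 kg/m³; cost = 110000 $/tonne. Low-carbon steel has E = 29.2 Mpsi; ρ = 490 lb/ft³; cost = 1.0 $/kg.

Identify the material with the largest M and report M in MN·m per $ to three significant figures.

concrete, M = 146 MN·m per $

After converting to SI:
  brass: E = 107.5 GPa, ρ = 8663 kg/m³, cost = 6.570 $/kg
  epoxy: E = 3.530 GPa, ρ = 1155 kg/m³, cost = 12.13 $/kg
  aluminum alloy: E = 73.77 GPa, ρ = 2730 kg/m³, cost = 1.830 $/kg
  concrete: E = 27.20 GPa, ρ = 2410 kg/m³, cost = 0.07720 $/kg
  silicon nitride: E = 315.0 GPa, ρ = 3256 kg/m³, cost = 110.0 $/kg
  low-carbon steel: E = 201.3 GPa, ρ = 7849 kg/m³, cost = 1.000 $/kg
  concrete: M = 146 MN·m per $
  low-carbon steel: M = 25.6 MN·m per $
  aluminum alloy: M = 14.8 MN·m per $
  brass: M = 1.89 MN·m per $
  silicon nitride: M = 0.879 MN·m per $
  epoxy: M = 0.252 MN·m per $
Highest index: concrete.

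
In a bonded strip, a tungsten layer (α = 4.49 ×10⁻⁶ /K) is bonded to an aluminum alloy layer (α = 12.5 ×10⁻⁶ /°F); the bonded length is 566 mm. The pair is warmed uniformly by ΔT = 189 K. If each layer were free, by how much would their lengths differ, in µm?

1930 µm

aluminum alloy: α = 12.5×10⁻⁶/°F × 9/5 = 22.5×10⁻⁶/K.
Δα = |4.49 − 22.5|×10⁻⁶/K = 18.0×10⁻⁶/K.
ΔL_mismatch = Δα·L·ΔT = 18.0×10⁻⁶ × 566.0 mm × 189.0 K = 1930 µm.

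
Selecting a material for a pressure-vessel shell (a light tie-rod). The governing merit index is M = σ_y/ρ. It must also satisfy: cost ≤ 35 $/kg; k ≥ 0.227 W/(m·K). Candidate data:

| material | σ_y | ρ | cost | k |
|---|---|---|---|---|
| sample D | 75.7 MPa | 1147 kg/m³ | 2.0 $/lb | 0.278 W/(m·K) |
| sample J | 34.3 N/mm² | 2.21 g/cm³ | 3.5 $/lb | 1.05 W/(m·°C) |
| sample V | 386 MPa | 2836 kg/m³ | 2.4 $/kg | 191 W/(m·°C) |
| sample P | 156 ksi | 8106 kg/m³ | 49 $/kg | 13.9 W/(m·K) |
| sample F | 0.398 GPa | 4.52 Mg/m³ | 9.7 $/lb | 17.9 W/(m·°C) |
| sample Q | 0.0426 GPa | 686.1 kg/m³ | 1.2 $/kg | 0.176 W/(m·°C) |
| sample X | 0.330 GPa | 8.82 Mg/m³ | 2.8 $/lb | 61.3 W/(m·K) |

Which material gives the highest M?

sample V

Screen on constraints: cost ≤ 35 $/kg; k ≥ 0.227 W/(m·K). Survivors: sample D, sample J, sample V, sample F, sample X.
In SI units:
  sample D: σ_y = 75.70 MPa, ρ = 1147 kg/m³
  sample J: σ_y = 34.30 MPa, ρ = 2210 kg/m³
  sample V: σ_y = 386.0 MPa, ρ = 2836 kg/m³
  sample F: σ_y = 398.0 MPa, ρ = 4520 kg/m³
  sample X: σ_y = 330.0 MPa, ρ = 8820 kg/m³
  sample V: M = 136 kN·m/kg
  sample F: M = 88.1 kN·m/kg
  sample D: M = 66.0 kN·m/kg
  sample X: M = 37.4 kN·m/kg
  sample J: M = 15.5 kN·m/kg
Sample V ranks first.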